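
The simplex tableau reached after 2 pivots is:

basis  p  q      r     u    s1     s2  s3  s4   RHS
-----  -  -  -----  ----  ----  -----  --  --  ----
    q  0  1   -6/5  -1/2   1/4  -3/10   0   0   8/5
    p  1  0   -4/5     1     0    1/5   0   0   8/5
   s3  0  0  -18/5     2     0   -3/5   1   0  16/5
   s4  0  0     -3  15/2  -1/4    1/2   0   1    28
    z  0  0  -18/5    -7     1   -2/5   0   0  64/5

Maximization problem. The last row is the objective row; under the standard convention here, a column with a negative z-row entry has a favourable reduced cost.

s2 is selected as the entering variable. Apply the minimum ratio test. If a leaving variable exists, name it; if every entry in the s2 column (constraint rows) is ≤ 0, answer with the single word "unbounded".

p

Ratios: row 1 (q): entry -3/10 ≤ 0, skip; row 2 (p): (8/5)/(1/5) = 8; row 3 (s3): entry -3/5 ≤ 0, skip; row 4 (s4): 28/(1/2) = 56.
Minimum ratio is in the p row, so p leaves.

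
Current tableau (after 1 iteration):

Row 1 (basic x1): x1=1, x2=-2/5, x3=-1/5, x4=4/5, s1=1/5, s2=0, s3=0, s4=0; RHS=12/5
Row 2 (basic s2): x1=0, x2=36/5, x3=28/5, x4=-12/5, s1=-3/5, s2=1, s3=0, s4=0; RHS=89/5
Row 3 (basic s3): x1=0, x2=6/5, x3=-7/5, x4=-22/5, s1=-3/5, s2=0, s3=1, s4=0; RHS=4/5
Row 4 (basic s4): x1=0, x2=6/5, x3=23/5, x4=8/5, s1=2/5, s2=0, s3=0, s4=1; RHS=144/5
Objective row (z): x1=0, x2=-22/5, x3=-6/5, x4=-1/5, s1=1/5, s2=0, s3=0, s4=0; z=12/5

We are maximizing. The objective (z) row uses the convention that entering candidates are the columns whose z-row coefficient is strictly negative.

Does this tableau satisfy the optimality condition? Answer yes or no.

Column x2 has objective-row coefficient -22/5, which is negative; an improving pivot exists, so not yet optimal.

no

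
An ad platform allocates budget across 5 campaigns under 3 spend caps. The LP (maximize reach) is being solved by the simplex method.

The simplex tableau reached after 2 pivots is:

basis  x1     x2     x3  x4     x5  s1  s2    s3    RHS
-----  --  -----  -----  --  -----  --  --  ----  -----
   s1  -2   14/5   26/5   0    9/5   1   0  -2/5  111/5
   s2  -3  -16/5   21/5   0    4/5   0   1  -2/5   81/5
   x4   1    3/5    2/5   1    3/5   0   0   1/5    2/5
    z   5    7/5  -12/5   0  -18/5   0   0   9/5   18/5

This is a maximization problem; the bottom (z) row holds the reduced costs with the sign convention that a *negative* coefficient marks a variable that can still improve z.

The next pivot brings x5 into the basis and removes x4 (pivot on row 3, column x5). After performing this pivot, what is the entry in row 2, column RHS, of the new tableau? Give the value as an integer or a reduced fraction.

Pivot element is row 3, column x5: 3/5.
Normalize row 3: new (row 3, RHS) = (2/5)/(3/5) = 2/3.
row 2 ← row 2 − (4/5)·(new row 3): 81/5 − (4/5)·(2/3) = 47/3.

47/3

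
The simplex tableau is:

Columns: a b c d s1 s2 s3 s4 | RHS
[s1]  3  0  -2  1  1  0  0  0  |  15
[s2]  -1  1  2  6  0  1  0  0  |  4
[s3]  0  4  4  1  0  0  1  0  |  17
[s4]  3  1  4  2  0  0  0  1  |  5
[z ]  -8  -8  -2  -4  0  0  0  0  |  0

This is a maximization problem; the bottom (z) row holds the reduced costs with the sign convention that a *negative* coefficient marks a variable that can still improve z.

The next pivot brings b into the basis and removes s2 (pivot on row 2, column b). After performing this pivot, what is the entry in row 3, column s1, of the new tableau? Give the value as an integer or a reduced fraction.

Pivot element is row 2, column b: 1.
Normalize row 2: new (row 2, s1) = 0/1 = 0.
row 3 ← row 3 − 4·(new row 2): 0 − 4·0 = 0.

0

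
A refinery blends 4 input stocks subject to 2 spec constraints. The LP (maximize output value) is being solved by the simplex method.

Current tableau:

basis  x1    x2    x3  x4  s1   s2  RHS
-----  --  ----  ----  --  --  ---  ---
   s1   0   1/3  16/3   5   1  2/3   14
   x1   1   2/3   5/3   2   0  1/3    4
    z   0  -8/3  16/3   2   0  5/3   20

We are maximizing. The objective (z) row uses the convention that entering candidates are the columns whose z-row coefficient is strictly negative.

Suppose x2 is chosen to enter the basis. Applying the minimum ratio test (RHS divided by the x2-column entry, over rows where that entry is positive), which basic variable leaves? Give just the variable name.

Ratios: row 1 (s1): 14/(1/3) = 42; row 2 (x1): 4/(2/3) = 6.
Minimum ratio 6 is in the x1 row, so x1 leaves.

x1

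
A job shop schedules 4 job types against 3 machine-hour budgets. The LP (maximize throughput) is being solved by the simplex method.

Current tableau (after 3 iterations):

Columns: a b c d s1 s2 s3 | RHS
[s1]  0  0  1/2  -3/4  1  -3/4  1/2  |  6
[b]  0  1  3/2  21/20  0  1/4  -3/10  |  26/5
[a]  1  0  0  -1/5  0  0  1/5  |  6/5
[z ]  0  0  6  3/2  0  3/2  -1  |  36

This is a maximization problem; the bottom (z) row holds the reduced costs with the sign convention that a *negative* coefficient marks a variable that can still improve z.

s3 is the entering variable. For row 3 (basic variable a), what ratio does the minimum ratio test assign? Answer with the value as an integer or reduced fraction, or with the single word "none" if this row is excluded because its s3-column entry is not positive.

6

Ratio = RHS / (s3 entry) = (6/5) / (1/5) = 6.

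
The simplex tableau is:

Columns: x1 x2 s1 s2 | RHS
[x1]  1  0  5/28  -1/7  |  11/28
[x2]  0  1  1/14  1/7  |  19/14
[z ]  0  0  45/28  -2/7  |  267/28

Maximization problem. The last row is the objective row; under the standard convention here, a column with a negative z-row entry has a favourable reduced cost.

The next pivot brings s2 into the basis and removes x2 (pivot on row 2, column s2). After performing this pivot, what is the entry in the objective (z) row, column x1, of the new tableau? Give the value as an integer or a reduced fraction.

0

Pivot element is row 2, column s2: 1/7.
Normalize row 2: new (row 2, x1) = 0/(1/7) = 0.
z-row ← z-row − (-2/7)·(new row 2): 0 − (-2/7)·0 = 0.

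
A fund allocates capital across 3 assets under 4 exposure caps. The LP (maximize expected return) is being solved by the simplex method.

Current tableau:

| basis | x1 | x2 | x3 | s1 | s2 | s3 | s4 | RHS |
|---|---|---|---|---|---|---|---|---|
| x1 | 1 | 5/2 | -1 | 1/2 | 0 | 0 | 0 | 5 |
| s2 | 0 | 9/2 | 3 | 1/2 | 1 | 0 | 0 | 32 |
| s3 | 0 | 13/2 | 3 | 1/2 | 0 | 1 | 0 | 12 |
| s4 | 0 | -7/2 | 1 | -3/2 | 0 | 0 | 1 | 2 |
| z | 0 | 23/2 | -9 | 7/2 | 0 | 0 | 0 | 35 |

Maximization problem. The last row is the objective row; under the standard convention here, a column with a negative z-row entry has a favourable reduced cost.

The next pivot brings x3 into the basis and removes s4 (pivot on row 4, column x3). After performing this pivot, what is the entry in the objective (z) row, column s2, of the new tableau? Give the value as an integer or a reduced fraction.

0

Pivot element is row 4, column x3: 1.
Normalize row 4: new (row 4, s2) = 0/1 = 0.
z-row ← z-row − (-9)·(new row 4): 0 − (-9)·0 = 0.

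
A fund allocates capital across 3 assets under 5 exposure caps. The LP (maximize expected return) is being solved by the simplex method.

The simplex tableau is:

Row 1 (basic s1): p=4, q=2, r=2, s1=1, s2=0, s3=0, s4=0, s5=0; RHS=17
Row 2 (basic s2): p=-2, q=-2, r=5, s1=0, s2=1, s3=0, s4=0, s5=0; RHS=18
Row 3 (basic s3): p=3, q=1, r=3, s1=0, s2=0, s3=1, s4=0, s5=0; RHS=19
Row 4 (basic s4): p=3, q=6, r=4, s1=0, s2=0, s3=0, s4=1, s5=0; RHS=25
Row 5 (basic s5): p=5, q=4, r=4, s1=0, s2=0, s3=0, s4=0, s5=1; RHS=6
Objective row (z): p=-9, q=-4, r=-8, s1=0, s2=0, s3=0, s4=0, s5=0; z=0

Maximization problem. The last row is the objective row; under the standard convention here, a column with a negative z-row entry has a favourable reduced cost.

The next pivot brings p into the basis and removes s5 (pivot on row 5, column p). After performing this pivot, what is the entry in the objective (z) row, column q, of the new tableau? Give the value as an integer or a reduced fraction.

Pivot element is row 5, column p: 5.
Normalize row 5: new (row 5, q) = 4/5 = 4/5.
z-row ← z-row − (-9)·(new row 5): -4 − (-9)·(4/5) = 16/5.

16/5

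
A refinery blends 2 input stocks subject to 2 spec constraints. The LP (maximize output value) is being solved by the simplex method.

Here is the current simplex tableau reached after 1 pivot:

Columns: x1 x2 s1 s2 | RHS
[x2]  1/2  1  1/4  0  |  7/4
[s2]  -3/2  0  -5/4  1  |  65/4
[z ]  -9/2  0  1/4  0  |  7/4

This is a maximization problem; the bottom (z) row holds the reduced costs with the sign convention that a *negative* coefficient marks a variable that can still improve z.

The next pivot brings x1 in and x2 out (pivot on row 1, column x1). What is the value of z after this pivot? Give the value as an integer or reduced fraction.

35/2

Minimum ratio for x1: (7/4)/(1/2) = 7/2.
z changes by −(z-row coeff of x1)·ratio = −(-9/2)·(7/2) = 63/4.
New z = 7/4 + (63/4) = 35/2.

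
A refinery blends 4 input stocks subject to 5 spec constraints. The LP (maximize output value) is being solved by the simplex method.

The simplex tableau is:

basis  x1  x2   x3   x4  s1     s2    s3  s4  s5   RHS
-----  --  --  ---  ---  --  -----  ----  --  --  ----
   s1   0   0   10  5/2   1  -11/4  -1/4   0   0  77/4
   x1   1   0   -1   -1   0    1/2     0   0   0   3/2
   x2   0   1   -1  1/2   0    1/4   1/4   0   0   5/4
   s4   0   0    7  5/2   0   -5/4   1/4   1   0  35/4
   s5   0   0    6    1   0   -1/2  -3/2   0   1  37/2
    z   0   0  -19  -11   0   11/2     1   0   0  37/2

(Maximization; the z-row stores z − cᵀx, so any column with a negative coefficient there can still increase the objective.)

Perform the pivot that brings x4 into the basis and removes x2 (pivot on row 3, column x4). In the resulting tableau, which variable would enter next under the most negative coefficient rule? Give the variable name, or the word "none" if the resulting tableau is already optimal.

Pivot element 1/2. New z-row = old z-row − (-11)·(row 3/(1/2)).
Updated z-row coefficients: x1: 0, x2: 22, x3: -41, x4: 0, s1: 0, s2: 11, s3: 13/2, s4: 0, s5: 0.
The most negative is -41 in column x3, so x3 would enter next.

x3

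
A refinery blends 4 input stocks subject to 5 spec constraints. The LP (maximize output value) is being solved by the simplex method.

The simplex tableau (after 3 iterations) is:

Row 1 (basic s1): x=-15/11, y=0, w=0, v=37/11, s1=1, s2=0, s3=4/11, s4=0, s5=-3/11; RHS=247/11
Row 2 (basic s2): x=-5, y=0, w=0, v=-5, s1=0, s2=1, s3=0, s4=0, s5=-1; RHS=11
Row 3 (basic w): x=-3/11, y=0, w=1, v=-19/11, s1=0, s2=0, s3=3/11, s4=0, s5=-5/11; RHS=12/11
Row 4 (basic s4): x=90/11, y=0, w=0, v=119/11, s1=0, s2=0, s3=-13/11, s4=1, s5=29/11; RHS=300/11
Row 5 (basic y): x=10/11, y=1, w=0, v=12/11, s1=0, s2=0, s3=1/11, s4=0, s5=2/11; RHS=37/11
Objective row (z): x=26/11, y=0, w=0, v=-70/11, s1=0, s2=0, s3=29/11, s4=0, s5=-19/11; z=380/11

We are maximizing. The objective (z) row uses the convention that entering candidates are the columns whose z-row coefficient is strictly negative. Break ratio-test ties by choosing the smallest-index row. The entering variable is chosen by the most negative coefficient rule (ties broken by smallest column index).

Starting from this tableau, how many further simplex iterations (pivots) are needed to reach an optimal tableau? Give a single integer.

pivot: v in, s4 out → z = 860/17
pivot: s5 in, v out → z = 1520/29
No improving column remains; optimal.

2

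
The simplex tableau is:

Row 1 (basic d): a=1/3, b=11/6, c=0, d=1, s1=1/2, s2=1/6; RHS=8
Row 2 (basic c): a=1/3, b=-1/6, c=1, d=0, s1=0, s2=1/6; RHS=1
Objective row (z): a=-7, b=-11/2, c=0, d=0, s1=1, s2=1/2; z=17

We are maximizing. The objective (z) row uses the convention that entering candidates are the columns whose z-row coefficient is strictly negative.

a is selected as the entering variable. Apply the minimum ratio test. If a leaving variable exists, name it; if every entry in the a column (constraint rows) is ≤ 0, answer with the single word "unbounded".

c

Ratios: row 1 (d): 8/(1/3) = 24; row 2 (c): 1/(1/3) = 3.
Minimum ratio is in the c row, so c leaves.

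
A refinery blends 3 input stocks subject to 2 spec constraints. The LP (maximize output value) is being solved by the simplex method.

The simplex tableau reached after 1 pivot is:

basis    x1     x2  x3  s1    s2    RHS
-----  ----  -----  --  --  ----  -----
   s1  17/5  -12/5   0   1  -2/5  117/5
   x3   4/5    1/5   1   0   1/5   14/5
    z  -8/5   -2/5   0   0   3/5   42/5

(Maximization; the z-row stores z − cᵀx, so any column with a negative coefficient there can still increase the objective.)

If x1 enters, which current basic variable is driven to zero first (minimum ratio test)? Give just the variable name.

x3

Ratios: row 1 (s1): (117/5)/(17/5) = 117/17; row 2 (x3): (14/5)/(4/5) = 7/2.
Minimum ratio 7/2 is in the x3 row, so x3 leaves.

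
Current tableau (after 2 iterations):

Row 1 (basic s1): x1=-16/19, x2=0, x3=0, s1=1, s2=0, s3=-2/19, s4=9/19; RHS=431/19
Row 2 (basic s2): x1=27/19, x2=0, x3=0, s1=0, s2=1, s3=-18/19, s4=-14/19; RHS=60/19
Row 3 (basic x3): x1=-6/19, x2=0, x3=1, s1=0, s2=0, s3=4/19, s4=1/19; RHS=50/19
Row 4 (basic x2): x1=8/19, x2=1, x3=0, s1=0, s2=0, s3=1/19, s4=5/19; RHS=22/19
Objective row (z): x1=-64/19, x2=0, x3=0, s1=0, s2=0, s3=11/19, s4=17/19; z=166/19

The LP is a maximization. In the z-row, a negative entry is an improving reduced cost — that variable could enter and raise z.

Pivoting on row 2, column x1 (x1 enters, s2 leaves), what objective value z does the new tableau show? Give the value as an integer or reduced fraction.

146/9

Minimum ratio for x1: (60/19)/(27/19) = 20/9.
z changes by −(z-row coeff of x1)·ratio = −(-64/19)·(20/9) = 1280/171.
New z = 166/19 + (1280/171) = 146/9.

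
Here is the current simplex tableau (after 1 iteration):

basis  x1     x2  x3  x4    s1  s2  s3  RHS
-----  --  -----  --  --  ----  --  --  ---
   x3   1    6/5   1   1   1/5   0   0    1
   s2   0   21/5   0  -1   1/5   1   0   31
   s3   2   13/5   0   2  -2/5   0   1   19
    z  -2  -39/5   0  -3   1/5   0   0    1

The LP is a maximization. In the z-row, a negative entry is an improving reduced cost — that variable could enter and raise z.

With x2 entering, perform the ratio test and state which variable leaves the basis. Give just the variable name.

Ratios: row 1 (x3): 1/(6/5) = 5/6; row 2 (s2): 31/(21/5) = 155/21; row 3 (s3): 19/(13/5) = 95/13.
Minimum ratio 5/6 is in the x3 row, so x3 leaves.

x3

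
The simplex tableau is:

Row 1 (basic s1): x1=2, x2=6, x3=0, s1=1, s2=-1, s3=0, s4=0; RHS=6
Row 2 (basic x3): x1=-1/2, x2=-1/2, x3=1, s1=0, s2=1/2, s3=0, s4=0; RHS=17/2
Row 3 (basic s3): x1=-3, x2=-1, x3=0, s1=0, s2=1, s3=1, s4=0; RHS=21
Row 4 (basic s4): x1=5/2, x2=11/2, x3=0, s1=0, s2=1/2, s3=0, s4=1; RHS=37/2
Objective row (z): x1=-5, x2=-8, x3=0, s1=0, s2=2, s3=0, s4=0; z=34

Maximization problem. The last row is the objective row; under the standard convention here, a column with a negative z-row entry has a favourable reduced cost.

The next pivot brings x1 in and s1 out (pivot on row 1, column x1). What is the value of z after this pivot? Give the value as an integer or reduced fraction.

49

Minimum ratio for x1: 6/2 = 3.
z changes by −(z-row coeff of x1)·ratio = −(-5)·3 = 15.
New z = 34 + 15 = 49.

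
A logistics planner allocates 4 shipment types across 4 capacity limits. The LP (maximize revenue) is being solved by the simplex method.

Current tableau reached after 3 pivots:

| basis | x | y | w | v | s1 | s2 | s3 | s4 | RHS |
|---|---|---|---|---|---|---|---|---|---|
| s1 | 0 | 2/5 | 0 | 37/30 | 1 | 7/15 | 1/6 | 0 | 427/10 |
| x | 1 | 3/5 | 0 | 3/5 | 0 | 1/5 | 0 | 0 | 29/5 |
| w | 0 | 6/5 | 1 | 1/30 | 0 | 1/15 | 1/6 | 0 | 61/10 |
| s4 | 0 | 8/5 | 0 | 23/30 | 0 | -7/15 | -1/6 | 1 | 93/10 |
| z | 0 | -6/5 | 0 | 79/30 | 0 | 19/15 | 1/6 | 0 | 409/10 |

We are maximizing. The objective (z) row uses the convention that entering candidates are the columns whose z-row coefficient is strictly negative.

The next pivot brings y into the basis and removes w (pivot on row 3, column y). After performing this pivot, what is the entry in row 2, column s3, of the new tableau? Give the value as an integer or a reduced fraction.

Pivot element is row 3, column y: 6/5.
Normalize row 3: new (row 3, s3) = (1/6)/(6/5) = 5/36.
row 2 ← row 2 − (3/5)·(new row 3): 0 − (3/5)·(5/36) = -1/12.

-1/12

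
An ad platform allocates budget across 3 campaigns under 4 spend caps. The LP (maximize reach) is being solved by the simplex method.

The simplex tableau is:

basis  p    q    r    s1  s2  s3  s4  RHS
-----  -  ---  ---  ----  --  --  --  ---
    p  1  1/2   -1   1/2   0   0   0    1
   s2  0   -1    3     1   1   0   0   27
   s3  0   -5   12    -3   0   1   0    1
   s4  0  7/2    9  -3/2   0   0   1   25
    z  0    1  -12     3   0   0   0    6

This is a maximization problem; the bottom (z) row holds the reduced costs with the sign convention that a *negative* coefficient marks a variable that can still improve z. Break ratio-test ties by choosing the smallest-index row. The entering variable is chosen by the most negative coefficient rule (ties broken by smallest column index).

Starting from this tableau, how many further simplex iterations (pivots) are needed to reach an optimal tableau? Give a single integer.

pivot: r in, s3 out → z = 7
pivot: q in, s4 out → z = 591/29
No improving column remains; optimal.

2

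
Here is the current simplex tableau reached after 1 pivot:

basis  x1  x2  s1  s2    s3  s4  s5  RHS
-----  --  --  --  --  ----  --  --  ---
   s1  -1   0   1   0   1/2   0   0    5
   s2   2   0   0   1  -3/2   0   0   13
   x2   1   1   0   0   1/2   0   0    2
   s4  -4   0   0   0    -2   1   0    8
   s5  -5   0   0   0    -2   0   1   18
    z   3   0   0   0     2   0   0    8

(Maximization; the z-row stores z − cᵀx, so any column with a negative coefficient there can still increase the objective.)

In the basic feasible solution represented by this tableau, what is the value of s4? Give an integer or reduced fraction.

8

s4 is basic (row 4); its value is the RHS of that row: 8.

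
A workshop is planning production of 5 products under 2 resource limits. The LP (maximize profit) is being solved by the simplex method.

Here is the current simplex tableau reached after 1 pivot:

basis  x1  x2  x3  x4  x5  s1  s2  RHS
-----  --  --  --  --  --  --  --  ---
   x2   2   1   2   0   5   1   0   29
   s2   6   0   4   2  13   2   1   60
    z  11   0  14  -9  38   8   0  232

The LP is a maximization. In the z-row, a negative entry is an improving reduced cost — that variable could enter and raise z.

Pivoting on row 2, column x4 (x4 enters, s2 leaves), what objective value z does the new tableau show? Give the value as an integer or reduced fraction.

Minimum ratio for x4: 60/2 = 30.
z changes by −(z-row coeff of x4)·ratio = −(-9)·30 = 270.
New z = 232 + 270 = 502.

502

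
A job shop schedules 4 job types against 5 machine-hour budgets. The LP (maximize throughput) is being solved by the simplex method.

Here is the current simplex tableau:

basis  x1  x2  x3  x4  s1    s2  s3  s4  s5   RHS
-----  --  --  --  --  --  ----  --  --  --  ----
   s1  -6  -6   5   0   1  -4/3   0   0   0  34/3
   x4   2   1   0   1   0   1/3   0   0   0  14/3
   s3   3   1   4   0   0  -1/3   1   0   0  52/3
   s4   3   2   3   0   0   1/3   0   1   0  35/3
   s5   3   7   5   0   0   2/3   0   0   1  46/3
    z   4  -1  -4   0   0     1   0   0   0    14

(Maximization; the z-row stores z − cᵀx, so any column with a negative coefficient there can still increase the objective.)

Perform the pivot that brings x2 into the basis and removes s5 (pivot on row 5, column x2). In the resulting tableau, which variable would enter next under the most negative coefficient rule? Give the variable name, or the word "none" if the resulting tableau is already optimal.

Pivot element 7. New z-row = old z-row − (-1)·(row 5/7).
Updated z-row coefficients: x1: 31/7, x2: 0, x3: -23/7, x4: 0, s1: 0, s2: 23/21, s3: 0, s4: 0, s5: 1/7.
The most negative is -23/7 in column x3, so x3 would enter next.

x3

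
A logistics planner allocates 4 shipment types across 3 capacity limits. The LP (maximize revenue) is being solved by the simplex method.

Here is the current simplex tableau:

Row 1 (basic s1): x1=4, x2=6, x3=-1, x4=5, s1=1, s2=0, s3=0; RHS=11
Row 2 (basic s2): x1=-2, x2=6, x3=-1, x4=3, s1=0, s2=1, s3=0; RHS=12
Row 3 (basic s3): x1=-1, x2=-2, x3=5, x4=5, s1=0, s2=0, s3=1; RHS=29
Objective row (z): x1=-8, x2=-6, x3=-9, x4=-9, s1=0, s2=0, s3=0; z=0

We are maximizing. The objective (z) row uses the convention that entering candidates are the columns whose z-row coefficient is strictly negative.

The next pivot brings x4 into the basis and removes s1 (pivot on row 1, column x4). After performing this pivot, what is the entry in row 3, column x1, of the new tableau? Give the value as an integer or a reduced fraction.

Pivot element is row 1, column x4: 5.
Normalize row 1: new (row 1, x1) = 4/5 = 4/5.
row 3 ← row 3 − 5·(new row 1): -1 − 5·(4/5) = -5.

-5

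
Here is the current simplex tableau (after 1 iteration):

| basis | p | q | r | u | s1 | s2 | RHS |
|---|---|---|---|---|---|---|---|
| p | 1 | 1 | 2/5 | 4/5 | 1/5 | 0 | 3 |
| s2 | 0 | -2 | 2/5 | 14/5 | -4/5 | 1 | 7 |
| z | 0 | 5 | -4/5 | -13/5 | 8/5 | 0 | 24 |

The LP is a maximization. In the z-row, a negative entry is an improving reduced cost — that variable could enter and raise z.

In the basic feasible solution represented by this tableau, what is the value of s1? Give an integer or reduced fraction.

0

s1 is nonbasic (not in the basis column), so its value in the current BFS is 0.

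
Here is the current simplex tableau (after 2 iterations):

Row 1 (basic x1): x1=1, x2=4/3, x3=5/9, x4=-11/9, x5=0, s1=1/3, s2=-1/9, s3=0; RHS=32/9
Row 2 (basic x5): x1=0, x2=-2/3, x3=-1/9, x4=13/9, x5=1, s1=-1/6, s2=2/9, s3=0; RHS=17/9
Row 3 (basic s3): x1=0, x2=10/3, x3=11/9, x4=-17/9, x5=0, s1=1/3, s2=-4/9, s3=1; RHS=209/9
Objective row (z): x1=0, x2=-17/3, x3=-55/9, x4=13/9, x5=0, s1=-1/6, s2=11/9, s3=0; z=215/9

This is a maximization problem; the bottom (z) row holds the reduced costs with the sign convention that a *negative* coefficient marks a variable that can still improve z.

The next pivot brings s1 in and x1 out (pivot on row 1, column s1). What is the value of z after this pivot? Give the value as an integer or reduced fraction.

Minimum ratio for s1: (32/9)/(1/3) = 32/3.
z changes by −(z-row coeff of s1)·ratio = −(-1/6)·(32/3) = 16/9.
New z = 215/9 + (16/9) = 77/3.

77/3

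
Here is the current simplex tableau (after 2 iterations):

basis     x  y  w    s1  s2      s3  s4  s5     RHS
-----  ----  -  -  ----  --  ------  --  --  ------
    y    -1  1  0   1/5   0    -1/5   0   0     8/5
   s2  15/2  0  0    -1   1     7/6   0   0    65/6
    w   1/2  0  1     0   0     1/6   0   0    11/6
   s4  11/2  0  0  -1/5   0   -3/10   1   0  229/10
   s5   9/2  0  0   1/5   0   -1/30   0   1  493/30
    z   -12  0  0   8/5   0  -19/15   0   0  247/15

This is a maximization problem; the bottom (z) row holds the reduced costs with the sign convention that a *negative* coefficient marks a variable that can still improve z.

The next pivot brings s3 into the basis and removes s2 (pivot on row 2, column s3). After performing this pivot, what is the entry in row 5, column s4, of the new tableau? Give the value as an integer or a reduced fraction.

0

Pivot element is row 2, column s3: 7/6.
Normalize row 2: new (row 2, s4) = 0/(7/6) = 0.
row 5 ← row 5 − (-1/30)·(new row 2): 0 − (-1/30)·0 = 0.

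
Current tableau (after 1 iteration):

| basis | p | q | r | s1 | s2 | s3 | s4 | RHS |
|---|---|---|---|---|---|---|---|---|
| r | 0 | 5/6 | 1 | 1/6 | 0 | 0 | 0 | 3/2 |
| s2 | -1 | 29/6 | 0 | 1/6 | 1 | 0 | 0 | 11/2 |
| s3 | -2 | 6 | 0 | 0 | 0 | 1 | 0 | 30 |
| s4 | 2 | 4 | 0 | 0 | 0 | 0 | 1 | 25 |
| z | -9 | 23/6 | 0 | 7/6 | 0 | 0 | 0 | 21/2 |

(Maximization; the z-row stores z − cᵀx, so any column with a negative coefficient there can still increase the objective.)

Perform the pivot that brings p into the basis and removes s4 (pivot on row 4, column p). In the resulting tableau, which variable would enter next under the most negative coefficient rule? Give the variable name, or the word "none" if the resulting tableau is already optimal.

none

Pivot element 2. New z-row = old z-row − (-9)·(row 4/2).
Updated z-row coefficients: p: 0, q: 131/6, r: 0, s1: 7/6, s2: 0, s3: 0, s4: 9/2.
No coefficient is strictly negative; the tableau after this pivot is optimal.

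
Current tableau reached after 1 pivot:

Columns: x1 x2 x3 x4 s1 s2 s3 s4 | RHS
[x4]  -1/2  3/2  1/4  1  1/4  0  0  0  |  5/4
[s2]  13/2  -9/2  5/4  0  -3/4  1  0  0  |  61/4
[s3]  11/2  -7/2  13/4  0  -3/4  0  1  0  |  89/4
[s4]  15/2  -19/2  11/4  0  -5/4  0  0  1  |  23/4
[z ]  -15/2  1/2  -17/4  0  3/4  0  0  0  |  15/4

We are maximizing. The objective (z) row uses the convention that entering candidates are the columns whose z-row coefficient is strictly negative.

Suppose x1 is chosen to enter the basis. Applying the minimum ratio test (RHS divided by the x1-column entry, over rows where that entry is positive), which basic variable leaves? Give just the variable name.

s4

Ratios: row 1 (x4): entry -1/2 ≤ 0, skip; row 2 (s2): (61/4)/(13/2) = 61/26; row 3 (s3): (89/4)/(11/2) = 89/22; row 4 (s4): (23/4)/(15/2) = 23/30.
Minimum ratio 23/30 is in the s4 row, so s4 leaves.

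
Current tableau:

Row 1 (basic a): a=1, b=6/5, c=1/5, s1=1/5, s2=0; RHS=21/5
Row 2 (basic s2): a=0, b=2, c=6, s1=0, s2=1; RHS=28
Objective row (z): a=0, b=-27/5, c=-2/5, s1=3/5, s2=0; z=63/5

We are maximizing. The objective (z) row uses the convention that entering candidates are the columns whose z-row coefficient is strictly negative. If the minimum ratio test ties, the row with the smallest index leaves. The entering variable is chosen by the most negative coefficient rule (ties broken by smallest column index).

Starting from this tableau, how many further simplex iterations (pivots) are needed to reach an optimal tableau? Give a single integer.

pivot: b in, a out → z = 63/2
No improving column remains; optimal.

1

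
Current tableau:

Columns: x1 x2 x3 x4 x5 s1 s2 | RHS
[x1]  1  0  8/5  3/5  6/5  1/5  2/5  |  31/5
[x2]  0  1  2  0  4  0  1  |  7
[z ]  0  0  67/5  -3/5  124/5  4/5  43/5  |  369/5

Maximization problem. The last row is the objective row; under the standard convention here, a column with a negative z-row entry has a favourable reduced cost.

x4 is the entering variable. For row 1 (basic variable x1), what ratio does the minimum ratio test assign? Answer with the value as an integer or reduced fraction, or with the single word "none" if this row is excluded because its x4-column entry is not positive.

Ratio = RHS / (x4 entry) = (31/5) / (3/5) = 31/3.

31/3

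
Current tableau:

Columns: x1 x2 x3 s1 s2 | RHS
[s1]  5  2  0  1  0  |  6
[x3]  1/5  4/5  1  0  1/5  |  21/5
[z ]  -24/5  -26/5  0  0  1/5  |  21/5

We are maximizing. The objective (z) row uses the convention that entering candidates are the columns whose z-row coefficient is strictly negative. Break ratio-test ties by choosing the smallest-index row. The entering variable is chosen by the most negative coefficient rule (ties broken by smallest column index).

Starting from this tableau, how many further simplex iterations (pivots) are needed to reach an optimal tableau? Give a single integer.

pivot: x2 in, s1 out → z = 99/5
No improving column remains; optimal.

1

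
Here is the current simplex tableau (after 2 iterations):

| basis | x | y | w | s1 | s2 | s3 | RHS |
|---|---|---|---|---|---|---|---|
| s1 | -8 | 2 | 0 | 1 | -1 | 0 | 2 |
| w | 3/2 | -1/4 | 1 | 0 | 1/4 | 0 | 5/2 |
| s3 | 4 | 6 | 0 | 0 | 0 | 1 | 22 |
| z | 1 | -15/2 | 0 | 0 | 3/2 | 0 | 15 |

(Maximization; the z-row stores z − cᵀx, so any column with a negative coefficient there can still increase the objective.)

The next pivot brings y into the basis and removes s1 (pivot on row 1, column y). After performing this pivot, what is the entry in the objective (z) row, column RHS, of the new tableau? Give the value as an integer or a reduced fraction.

45/2

Pivot element is row 1, column y: 2.
Normalize row 1: new (row 1, RHS) = 2/2 = 1.
z-row ← z-row − (-15/2)·(new row 1): 15 − (-15/2)·1 = 45/2.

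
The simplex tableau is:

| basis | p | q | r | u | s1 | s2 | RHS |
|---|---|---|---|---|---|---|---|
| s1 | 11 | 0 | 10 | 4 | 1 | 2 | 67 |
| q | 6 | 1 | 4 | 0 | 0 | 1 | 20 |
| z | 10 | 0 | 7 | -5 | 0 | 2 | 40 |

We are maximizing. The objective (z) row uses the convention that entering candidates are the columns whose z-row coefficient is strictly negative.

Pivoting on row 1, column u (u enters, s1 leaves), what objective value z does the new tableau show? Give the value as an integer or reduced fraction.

495/4

Minimum ratio for u: 67/4 = 67/4.
z changes by −(z-row coeff of u)·ratio = −(-5)·(67/4) = 335/4.
New z = 40 + (335/4) = 495/4.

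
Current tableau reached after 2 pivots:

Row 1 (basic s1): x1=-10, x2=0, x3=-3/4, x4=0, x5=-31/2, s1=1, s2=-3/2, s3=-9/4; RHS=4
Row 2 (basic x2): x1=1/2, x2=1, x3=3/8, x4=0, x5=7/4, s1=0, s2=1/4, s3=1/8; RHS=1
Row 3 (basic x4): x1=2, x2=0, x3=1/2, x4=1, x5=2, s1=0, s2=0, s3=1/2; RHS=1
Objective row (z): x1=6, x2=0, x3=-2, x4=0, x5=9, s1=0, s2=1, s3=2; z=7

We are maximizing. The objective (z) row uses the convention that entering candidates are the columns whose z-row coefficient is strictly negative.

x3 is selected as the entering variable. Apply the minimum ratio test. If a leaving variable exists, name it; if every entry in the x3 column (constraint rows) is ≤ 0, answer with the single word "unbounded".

Ratios: row 1 (s1): entry -3/4 ≤ 0, skip; row 2 (x2): 1/(3/8) = 8/3; row 3 (x4): 1/(1/2) = 2.
Minimum ratio is in the x4 row, so x4 leaves.

x4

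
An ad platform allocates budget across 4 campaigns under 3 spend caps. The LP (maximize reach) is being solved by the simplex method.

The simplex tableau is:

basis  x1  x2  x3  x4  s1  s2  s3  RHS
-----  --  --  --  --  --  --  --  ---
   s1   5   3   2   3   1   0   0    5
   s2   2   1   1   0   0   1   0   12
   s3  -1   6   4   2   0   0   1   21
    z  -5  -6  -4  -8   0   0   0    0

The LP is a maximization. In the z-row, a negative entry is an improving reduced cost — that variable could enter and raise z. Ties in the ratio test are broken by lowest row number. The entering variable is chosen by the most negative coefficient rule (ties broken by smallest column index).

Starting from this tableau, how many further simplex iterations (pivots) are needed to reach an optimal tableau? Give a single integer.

1

pivot: x4 in, s1 out → z = 40/3
No improving column remains; optimal.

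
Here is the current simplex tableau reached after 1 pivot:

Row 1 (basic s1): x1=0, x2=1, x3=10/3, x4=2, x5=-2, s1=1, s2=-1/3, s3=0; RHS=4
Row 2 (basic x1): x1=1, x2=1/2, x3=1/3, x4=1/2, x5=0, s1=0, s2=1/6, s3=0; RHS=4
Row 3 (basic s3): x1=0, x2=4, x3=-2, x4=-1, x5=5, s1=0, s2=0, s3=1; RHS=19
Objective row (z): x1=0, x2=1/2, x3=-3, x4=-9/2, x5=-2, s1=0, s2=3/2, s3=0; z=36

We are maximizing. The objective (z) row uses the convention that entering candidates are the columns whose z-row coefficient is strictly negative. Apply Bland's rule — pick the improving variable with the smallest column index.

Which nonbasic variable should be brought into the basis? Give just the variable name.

Objective-row coefficients: x1: 0, x2: 1/2, x3: -3, x4: -9/2, x5: -2, s1: 0, s2: 3/2, s3: 0.
Improving columns: x3, x4, x5. Bland's rule picks the smallest column index → x3.

x3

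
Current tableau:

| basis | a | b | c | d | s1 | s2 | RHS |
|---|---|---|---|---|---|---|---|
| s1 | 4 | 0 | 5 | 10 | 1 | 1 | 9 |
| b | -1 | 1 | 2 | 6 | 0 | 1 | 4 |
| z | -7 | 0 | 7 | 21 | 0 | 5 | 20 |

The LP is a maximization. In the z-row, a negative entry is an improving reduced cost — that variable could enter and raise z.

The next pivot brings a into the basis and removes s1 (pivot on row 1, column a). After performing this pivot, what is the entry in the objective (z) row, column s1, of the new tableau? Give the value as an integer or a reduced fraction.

7/4

Pivot element is row 1, column a: 4.
Normalize row 1: new (row 1, s1) = 1/4 = 1/4.
z-row ← z-row − (-7)·(new row 1): 0 − (-7)·(1/4) = 7/4.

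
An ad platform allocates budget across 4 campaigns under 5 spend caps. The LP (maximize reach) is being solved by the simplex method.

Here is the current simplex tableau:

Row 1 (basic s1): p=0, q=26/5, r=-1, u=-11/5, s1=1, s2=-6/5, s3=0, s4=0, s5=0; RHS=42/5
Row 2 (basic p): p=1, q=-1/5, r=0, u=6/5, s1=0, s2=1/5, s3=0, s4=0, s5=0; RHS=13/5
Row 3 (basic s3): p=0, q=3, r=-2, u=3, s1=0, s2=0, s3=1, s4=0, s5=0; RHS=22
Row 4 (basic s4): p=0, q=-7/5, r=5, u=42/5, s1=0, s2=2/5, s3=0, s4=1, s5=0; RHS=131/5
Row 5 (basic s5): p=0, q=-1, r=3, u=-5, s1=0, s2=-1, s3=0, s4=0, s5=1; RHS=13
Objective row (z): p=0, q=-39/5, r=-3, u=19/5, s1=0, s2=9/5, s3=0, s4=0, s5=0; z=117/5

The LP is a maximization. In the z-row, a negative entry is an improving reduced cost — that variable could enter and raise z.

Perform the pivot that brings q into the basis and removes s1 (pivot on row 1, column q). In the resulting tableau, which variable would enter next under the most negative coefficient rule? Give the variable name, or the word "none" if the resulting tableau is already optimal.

Pivot element 26/5. New z-row = old z-row − (-39/5)·(row 1/(26/5)).
Updated z-row coefficients: p: 0, q: 0, r: -9/2, u: 1/2, s1: 3/2, s2: 0, s3: 0, s4: 0, s5: 0.
The most negative is -9/2 in column r, so r would enter next.

r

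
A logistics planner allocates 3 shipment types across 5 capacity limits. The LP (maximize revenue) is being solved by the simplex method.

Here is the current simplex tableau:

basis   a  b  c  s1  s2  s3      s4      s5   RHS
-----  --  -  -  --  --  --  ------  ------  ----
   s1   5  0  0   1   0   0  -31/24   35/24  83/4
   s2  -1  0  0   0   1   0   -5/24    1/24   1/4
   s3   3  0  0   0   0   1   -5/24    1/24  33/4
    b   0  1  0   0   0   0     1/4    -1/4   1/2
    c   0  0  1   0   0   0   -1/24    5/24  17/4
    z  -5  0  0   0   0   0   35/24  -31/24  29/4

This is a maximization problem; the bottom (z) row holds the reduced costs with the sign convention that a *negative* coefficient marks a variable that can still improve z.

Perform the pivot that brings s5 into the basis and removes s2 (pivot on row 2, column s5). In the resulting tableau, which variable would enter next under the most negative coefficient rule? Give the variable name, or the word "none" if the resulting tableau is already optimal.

a

Pivot element 1/24. New z-row = old z-row − (-31/24)·(row 2/(1/24)).
Updated z-row coefficients: a: -36, b: 0, c: 0, s1: 0, s2: 31, s3: 0, s4: -5, s5: 0.
The most negative is -36 in column a, so a would enter next.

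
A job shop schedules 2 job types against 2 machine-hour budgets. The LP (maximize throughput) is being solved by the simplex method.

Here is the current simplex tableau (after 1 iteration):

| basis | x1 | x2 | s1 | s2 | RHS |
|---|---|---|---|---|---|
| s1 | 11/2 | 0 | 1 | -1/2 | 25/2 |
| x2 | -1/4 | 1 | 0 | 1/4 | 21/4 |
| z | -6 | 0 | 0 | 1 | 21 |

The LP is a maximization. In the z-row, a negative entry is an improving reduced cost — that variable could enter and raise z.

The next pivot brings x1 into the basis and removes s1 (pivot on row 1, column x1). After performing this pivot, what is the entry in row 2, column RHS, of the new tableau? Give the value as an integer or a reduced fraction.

64/11

Pivot element is row 1, column x1: 11/2.
Normalize row 1: new (row 1, RHS) = (25/2)/(11/2) = 25/11.
row 2 ← row 2 − (-1/4)·(new row 1): 21/4 − (-1/4)·(25/11) = 64/11.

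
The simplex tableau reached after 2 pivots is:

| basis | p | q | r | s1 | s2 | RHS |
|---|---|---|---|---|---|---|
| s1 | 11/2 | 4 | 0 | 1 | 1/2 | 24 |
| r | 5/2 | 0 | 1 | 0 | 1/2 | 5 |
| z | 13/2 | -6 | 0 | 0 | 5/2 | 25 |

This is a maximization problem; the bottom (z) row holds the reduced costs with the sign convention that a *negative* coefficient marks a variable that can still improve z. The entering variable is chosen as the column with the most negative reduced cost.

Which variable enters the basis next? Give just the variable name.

Objective-row coefficients: p: 13/2, q: -6, r: 0, s1: 0, s2: 5/2.
The most negative is -6 in column q, so q enters.

q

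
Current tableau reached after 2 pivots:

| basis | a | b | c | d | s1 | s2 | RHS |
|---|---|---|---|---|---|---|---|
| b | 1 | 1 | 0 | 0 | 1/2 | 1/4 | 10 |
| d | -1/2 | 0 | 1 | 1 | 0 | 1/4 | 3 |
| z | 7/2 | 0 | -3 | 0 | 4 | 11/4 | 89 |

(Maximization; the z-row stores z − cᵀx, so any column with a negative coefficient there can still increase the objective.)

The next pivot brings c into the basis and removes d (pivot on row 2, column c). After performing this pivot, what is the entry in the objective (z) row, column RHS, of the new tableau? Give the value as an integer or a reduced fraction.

Pivot element is row 2, column c: 1.
Normalize row 2: new (row 2, RHS) = 3/1 = 3.
z-row ← z-row − (-3)·(new row 2): 89 − (-3)·3 = 98.

98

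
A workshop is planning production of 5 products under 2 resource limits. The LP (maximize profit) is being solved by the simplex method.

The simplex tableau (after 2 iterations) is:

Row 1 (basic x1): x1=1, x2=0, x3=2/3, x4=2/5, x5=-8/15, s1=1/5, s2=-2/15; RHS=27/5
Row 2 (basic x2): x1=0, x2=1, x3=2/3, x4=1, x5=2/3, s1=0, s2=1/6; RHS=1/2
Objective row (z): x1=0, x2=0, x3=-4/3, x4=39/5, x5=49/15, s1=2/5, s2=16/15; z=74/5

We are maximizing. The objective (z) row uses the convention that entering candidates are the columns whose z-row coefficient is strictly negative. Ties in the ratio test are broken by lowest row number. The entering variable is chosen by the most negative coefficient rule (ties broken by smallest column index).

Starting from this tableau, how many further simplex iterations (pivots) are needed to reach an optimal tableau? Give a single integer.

1

pivot: x3 in, x2 out → z = 79/5
No improving column remains; optimal.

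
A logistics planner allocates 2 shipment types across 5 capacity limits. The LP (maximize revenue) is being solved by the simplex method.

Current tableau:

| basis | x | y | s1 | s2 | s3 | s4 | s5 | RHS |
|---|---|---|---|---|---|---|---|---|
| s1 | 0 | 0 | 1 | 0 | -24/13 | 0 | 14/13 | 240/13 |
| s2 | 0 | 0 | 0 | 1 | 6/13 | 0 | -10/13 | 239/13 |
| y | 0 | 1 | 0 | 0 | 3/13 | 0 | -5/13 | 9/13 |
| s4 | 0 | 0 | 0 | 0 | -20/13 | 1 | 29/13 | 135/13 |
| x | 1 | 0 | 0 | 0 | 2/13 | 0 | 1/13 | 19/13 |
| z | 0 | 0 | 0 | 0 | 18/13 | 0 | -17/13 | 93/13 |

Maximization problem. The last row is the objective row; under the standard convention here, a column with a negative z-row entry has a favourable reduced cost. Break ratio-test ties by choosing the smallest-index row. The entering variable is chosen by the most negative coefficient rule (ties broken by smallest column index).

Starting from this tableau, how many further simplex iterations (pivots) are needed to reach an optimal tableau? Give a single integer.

pivot: s5 in, s4 out → z = 384/29
No improving column remains; optimal.

1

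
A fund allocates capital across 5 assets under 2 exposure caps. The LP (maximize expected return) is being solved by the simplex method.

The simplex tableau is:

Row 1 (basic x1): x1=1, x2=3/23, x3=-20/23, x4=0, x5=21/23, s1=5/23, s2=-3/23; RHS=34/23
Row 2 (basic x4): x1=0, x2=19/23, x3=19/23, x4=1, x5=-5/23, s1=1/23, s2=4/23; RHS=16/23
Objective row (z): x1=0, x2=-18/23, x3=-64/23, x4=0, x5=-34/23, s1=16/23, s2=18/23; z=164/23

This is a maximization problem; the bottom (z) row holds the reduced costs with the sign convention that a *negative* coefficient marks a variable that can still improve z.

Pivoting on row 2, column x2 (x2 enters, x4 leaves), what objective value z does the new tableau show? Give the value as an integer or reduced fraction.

148/19

Minimum ratio for x2: (16/23)/(19/23) = 16/19.
z changes by −(z-row coeff of x2)·ratio = −(-18/23)·(16/19) = 288/437.
New z = 164/23 + (288/437) = 148/19.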